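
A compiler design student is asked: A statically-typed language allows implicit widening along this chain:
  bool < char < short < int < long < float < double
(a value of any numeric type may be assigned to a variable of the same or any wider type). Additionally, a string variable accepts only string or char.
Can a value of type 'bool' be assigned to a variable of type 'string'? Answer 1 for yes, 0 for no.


Target variable type: string
Source value type: bool
Rule: string accepts only {string, char}
  source 'bool' in {string, char}? No
Result: 0

0


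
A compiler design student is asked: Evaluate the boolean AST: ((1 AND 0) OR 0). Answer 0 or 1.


Step 1: Evaluate inner node
  1 AND 0 = 0
Step 2: Evaluate root node
  0 OR 0 = 0

0


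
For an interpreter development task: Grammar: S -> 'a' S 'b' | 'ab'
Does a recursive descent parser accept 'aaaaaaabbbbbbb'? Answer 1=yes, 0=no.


Grammar accepts strings of the form a^n b^n (n >= 1)
Word: 'aaaaaaabbbbbbb'
Counting: 7 a's and 7 b's
Check: 7 == 7? Yes
Derivation (S -> aSb applied 6 time(s), then S -> ab): S => aSb => aaSbb => aaaSbbb => aaaaSbbbb => aaaaaSbbbbb => aaaaaaSbbbbbb => aaaaaaabbbbbbb
Accepted

1


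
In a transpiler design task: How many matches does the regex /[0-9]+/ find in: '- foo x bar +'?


Pattern: /[0-9]+/ (int literals)
Input: '- foo x bar +'
Scanning for matches:
Total matches: 0

0


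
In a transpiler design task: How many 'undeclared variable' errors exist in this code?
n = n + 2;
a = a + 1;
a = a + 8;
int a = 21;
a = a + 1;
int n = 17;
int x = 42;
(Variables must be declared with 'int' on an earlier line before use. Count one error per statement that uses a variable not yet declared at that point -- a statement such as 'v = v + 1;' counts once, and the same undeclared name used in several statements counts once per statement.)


Scanning code line by line:
  Line 1: use 'n' -> ERROR (undeclared)
  Line 2: use 'a' -> ERROR (undeclared)
  Line 3: use 'a' -> ERROR (undeclared)
  Line 4: declare 'a' -> declared = ['a']
  Line 5: use 'a' -> OK (declared)
  Line 6: declare 'n' -> declared = ['a', 'n']
  Line 7: declare 'x' -> declared = ['a', 'n', 'x']
Total undeclared variable errors: 3

3


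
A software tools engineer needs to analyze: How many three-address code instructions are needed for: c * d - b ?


Expression: c * d - b
Generating three-address code (respecting * over +/- precedence):
  Instruction 1: t1 = c * d
  Instruction 2: t2 = t1 - b
Total instructions: 2

2


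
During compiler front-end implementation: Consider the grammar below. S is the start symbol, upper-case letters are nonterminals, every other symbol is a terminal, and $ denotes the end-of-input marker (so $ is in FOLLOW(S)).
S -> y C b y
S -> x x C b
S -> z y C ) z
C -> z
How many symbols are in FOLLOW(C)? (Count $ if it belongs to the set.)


S is the start symbol and does not occur in any rule body, so FOLLOW(S) = {$}.
Examining every occurrence of C in a rule body:
  S -> y C b y : C is followed by terminal 'b' -> add 'b'
  S -> x x C b : C is followed by terminal 'b' -> add 'b' (already in the set)
  S -> z y C ) z : C is followed by terminal ')' -> add ')'
  C -> z : C does not occur in the body -> contributes nothing
FOLLOW(C) = {), b}
Count: 2

2


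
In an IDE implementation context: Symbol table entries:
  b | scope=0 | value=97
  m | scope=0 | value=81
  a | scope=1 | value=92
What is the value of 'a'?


Searching symbol table for 'a':
  b | scope=0 | value=97
  m | scope=0 | value=81
  a | scope=1 | value=92 <- MATCH
Found 'a' at scope 1 with value 92

92


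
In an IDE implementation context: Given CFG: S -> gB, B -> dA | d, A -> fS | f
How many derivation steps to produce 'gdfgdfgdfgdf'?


Grammar: S -> gB, B -> dA | d, A -> fS | f
Deriving 'gdfgdfgdfgdf':
Step 1: S -> gB => gB
Step 2: B -> dA => gdA
Step 3: A -> fS => gdfS
Step 4: S -> gB => gdfgB
Step 5: B -> dA => gdfgdA
Step 6: A -> fS => gdfgdfS
Step 7: S -> gB => gdfgdfgB
Step 8: B -> dA => gdfgdfgdA
Step 9: A -> fS => gdfgdfgdfS
Step 10: S -> gB => gdfgdfgdfgB
Step 11: B -> dA => gdfgdfgdfgdA
Step 12: A -> f => gdfgdfgdfgdf
Total derivation steps: 12

12


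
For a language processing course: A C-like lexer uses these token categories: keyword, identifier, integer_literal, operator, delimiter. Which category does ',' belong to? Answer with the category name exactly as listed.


Token: ','
Checking categories:
  identifier: no
  integer_literal: no
  operator: no
  keyword: no
  delimiter: YES
Category: delimiter

delimiter


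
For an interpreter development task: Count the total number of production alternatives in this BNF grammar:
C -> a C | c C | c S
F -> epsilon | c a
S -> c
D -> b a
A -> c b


Counting alternatives per rule:
  C: 3 alternative(s)
  F: 2 alternative(s)
  S: 1 alternative(s)
  D: 1 alternative(s)
  A: 1 alternative(s)
Sum: 3 + 2 + 1 + 1 + 1 = 8

8


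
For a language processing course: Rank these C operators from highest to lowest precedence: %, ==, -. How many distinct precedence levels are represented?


Looking up precedence for each operator:
  % -> precedence 6
  == -> precedence 3
  - -> precedence 5
Sorted highest to lowest: %, -, ==
Distinct precedence values: [6, 5, 3]
Number of distinct levels: 3

3


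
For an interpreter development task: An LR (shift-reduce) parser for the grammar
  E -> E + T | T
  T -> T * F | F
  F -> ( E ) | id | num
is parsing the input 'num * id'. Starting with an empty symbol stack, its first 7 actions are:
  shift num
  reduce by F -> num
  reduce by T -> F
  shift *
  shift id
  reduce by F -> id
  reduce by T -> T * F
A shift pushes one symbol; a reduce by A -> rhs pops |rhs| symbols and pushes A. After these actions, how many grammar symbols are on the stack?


Tracking the symbol stack through each action:
  Action 1: shift 'num' : push -> stack = [num] (size 1)
  Action 2: reduce by F -> num : pop 1, push F -> stack = [F] (size 1)
  Action 3: reduce by T -> F : pop 1, push T -> stack = [T] (size 1)
  Action 4: shift '*' : push -> stack = [T, *] (size 2)
  Action 5: shift 'id' : push -> stack = [T, *, id] (size 3)
  Action 6: reduce by F -> id : pop 1, push F -> stack = [T, *, F] (size 3)
  Action 7: reduce by T -> T * F : pop 3, push T -> stack = [T] (size 1)
Final stack size: 1

1


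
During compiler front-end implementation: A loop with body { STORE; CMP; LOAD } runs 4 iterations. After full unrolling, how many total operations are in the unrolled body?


Loop body operations: STORE, CMP, LOAD (3 ops per iteration)
Unrolling 4 iterations:
  Iteration 1: STORE, CMP, LOAD (3 ops)
  Iteration 2: STORE, CMP, LOAD (3 ops)
  Iteration 3: STORE, CMP, LOAD (3 ops)
  Iteration 4: STORE, CMP, LOAD (3 ops)
Total: 4 iterations * 3 ops/iter = 12 operations

12


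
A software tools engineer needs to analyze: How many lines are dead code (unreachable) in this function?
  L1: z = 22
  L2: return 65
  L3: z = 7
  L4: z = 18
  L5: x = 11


Analyzing control flow:
  L1: reachable (before return)
  L2: reachable (return statement)
  L3: DEAD (after return at L2)
  L4: DEAD (after return at L2)
  L5: DEAD (after return at L2)
Return at L2, total lines = 5
Dead lines: L3 through L5
Count: 3

3


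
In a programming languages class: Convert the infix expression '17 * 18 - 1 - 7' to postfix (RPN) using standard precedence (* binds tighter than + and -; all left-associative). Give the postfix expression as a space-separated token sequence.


Applying the shunting-yard algorithm:
  Operand 17 -> output
  Push '*' onto operator stack -> op-stack: [*]
  Operand 18 -> output
  See '-' (prec 1); top '*' (prec 2) >= it -> pop '*' to output
  Push '-' onto operator stack -> op-stack: [-]
  Operand 1 -> output
  See '-' (prec 1); top '-' (prec 1) >= it -> pop '-' to output
  Push '-' onto operator stack -> op-stack: [-]
  Operand 7 -> output
  End of input: pop '-' to output
Postfix result: 17 18 * 1 - 7 -

17 18 * 1 - 7 -


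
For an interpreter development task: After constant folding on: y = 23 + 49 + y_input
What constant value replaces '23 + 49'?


Identifying constant sub-expression:
  Original: y = 23 + 49 + y_input
  23 and 49 are both compile-time constants
  Evaluating: 23 + 49 = 72
  After folding: y = 72 + y_input

72


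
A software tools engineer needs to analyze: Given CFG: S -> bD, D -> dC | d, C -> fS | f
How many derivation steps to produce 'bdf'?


Grammar: S -> bD, D -> dC | d, C -> fS | f
Deriving 'bdf':
Step 1: S -> bD => bD
Step 2: D -> dC => bdC
Step 3: C -> f => bdf
Total derivation steps: 3

3


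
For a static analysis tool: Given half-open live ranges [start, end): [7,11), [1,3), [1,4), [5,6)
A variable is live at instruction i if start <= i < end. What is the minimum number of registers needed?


Live ranges:
  Var0: [7, 11)
  Var1: [1, 3)
  Var2: [1, 4)
  Var3: [5, 6)
Sweep-line events (position, delta, active):
  pos=1 start -> active=1
  pos=1 start -> active=2
  pos=3 end -> active=1
  pos=4 end -> active=0
  pos=5 start -> active=1
  pos=6 end -> active=0
  pos=7 start -> active=1
  pos=11 end -> active=0
Maximum simultaneous active: 2
Minimum registers needed: 2

2


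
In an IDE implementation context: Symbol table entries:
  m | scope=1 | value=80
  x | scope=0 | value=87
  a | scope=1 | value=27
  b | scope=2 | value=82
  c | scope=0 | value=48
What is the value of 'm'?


Searching symbol table for 'm':
  m | scope=1 | value=80 <- MATCH
  x | scope=0 | value=87
  a | scope=1 | value=27
  b | scope=2 | value=82
  c | scope=0 | value=48
Found 'm' at scope 1 with value 80

80


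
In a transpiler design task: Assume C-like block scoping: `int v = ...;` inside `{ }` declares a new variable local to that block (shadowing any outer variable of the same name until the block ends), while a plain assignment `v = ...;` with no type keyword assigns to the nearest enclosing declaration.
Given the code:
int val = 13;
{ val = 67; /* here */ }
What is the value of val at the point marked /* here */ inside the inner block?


Analyzing scoping rules:
Outer scope: declares val = 13
Inner block: 'val = 67;' has no type keyword, so it is an assignment to the outer val (no shadowing)
Inside the block, after the assignment -> 67
Result: 67

67


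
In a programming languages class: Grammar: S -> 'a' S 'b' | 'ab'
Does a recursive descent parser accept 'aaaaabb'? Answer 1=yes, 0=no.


Grammar accepts strings of the form a^n b^n (n >= 1)
Word: 'aaaaabb'
Counting: 5 a's and 2 b's
Check: 5 == 2? No
Mismatch: a-count != b-count
Rejected

0


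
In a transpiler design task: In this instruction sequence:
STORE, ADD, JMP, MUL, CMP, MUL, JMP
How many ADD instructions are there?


Scanning instruction sequence for ADD:
  Position 1: STORE
  Position 2: ADD <- MATCH
  Position 3: JMP
  Position 4: MUL
  Position 5: CMP
  Position 6: MUL
  Position 7: JMP
Matches at positions: [2]
Total ADD count: 1

1


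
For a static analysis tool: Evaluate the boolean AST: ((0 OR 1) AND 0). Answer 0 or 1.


Step 1: Evaluate inner node
  0 OR 1 = 1
Step 2: Evaluate root node
  1 AND 0 = 0

0


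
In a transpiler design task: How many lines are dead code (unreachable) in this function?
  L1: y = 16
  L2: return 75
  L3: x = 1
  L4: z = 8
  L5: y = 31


Analyzing control flow:
  L1: reachable (before return)
  L2: reachable (return statement)
  L3: DEAD (after return at L2)
  L4: DEAD (after return at L2)
  L5: DEAD (after return at L2)
Return at L2, total lines = 5
Dead lines: L3 through L5
Count: 3

3


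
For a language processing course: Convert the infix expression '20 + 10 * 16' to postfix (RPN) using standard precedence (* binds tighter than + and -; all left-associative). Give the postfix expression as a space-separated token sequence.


Applying the shunting-yard algorithm:
  Operand 20 -> output
  Push '+' onto operator stack -> op-stack: [+]
  Operand 10 -> output
  Push '*' onto operator stack -> op-stack: [+, *]
  Operand 16 -> output
  End of input: pop '*' to output
  End of input: pop '+' to output
Postfix result: 20 10 16 * +

20 10 16 * +


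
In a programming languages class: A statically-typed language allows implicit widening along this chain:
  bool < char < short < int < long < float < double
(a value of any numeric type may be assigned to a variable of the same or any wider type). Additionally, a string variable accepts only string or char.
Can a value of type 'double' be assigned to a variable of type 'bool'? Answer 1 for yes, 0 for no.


Target variable type: bool
Source value type: double
Numeric ranks: double=6, bool=0
Widening allowed iff rank(source) <= rank(target): 6 <= 0? No
Result: 0

0


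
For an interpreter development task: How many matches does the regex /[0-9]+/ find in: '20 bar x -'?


Pattern: /[0-9]+/ (int literals)
Input: '20 bar x -'
Scanning for matches:
  Match 1: '20'
Total matches: 1

1


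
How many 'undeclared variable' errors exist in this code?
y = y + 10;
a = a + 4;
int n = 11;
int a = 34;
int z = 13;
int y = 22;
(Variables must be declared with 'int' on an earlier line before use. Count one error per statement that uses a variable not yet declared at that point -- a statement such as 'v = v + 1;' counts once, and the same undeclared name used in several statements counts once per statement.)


Scanning code line by line:
  Line 1: use 'y' -> ERROR (undeclared)
  Line 2: use 'a' -> ERROR (undeclared)
  Line 3: declare 'n' -> declared = ['n']
  Line 4: declare 'a' -> declared = ['a', 'n']
  Line 5: declare 'z' -> declared = ['a', 'n', 'z']
  Line 6: declare 'y' -> declared = ['a', 'n', 'y', 'z']
Total undeclared variable errors: 2

2


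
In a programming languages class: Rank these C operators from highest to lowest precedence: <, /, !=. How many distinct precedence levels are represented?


Looking up precedence for each operator:
  < -> precedence 4
  / -> precedence 6
  != -> precedence 3
Sorted highest to lowest: /, <, !=
Distinct precedence values: [6, 4, 3]
Number of distinct levels: 3

3


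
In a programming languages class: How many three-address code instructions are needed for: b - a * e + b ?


Expression: b - a * e + b
Generating three-address code (respecting * over +/- precedence):
  Instruction 1: t1 = a * e
  Instruction 2: t2 = b - t1
  Instruction 3: t3 = t2 + b
Total instructions: 3

3


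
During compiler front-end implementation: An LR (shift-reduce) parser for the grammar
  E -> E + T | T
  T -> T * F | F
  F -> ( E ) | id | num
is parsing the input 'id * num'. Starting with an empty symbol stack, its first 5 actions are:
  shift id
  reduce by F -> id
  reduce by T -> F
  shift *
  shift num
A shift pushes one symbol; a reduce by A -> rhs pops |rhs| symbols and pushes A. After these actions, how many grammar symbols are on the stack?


Tracking the symbol stack through each action:
  Action 1: shift 'id' : push -> stack = [id] (size 1)
  Action 2: reduce by F -> id : pop 1, push F -> stack = [F] (size 1)
  Action 3: reduce by T -> F : pop 1, push T -> stack = [T] (size 1)
  Action 4: shift '*' : push -> stack = [T, *] (size 2)
  Action 5: shift 'num' : push -> stack = [T, *, num] (size 3)
Final stack size: 3

3


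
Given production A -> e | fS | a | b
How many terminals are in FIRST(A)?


Production: A -> e | fS | a | b
Examining each alternative for leading terminals:
  A -> e : first terminal = 'e'
  A -> fS : first terminal = 'f'
  A -> a : first terminal = 'a'
  A -> b : first terminal = 'b'
FIRST(A) = {a, b, e, f}
Count: 4

4


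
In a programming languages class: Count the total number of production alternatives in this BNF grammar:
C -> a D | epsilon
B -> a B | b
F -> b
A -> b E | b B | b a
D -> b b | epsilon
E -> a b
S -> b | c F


Counting alternatives per rule:
  C: 2 alternative(s)
  B: 2 alternative(s)
  F: 1 alternative(s)
  A: 3 alternative(s)
  D: 2 alternative(s)
  E: 1 alternative(s)
  S: 2 alternative(s)
Sum: 2 + 2 + 1 + 3 + 2 + 1 + 2 = 13

13


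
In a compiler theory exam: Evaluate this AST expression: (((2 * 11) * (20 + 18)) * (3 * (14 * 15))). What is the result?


Expression: (((2 * 11) * (20 + 18)) * (3 * (14 * 15)))
Evaluating step by step:
  2 * 11 = 22
  20 + 18 = 38
  22 * 38 = 836
  14 * 15 = 210
  3 * 210 = 630
  836 * 630 = 526680
Result: 526680

526680


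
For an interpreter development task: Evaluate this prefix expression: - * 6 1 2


Parsing prefix expression: - * 6 1 2
Step 1: Innermost operation '* 6 1'
  6 * 1 = 6
Step 2: Outer operation '- [6] 2'
  6 - 2 = 4

4


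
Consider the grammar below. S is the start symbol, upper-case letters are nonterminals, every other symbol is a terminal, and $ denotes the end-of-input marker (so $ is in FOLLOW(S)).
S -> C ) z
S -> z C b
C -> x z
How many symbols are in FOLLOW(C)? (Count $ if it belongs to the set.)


S is the start symbol and does not occur in any rule body, so FOLLOW(S) = {$}.
Examining every occurrence of C in a rule body:
  S -> C ) z : C is followed by terminal ')' -> add ')'
  S -> z C b : C is followed by terminal 'b' -> add 'b'
  C -> x z : C does not occur in the body -> contributes nothing
FOLLOW(C) = {), b}
Count: 2

2


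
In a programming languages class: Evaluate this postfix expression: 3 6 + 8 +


Processing tokens left to right:
Push 3, Push 6
Pop 3 and 6, compute 3 + 6 = 9, push 9
Push 8
Pop 9 and 8, compute 9 + 8 = 17, push 17
Stack result: 17

17


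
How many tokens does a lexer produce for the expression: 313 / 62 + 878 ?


Scanning '313 / 62 + 878'
Token 1: '313' -> integer_literal
Token 2: '/' -> operator
Token 3: '62' -> integer_literal
Token 4: '+' -> operator
Token 5: '878' -> integer_literal
Total tokens: 5

5


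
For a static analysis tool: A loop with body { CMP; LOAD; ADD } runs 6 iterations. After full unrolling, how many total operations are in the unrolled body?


Loop body operations: CMP, LOAD, ADD (3 ops per iteration)
Unrolling 6 iterations:
  Iteration 1: CMP, LOAD, ADD (3 ops)
  Iteration 2: CMP, LOAD, ADD (3 ops)
  Iteration 3: CMP, LOAD, ADD (3 ops)
  Iteration 4: CMP, LOAD, ADD (3 ops)
  Iteration 5: CMP, LOAD, ADD (3 ops)
  Iteration 6: CMP, LOAD, ADD (3 ops)
Total: 6 iterations * 3 ops/iter = 18 operations

18


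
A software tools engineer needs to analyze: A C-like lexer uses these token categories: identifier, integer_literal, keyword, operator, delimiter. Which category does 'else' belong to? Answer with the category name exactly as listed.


Token: 'else'
Checking categories:
  identifier: no
  integer_literal: no
  operator: no
  keyword: YES
  delimiter: no
Category: keyword

keyword


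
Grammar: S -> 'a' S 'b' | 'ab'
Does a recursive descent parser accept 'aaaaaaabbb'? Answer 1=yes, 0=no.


Grammar accepts strings of the form a^n b^n (n >= 1)
Word: 'aaaaaaabbb'
Counting: 7 a's and 3 b's
Check: 7 == 3? No
Mismatch: a-count != b-count
Rejected

0


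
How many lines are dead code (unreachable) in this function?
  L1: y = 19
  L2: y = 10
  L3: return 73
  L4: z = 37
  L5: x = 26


Analyzing control flow:
  L1: reachable (before return)
  L2: reachable (before return)
  L3: reachable (return statement)
  L4: DEAD (after return at L3)
  L5: DEAD (after return at L3)
Return at L3, total lines = 5
Dead lines: L4 through L5
Count: 2

2


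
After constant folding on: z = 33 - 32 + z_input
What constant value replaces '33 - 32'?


Identifying constant sub-expression:
  Original: z = 33 - 32 + z_input
  33 and 32 are both compile-time constants
  Evaluating: 33 - 32 = 1
  After folding: z = 1 + z_input

1


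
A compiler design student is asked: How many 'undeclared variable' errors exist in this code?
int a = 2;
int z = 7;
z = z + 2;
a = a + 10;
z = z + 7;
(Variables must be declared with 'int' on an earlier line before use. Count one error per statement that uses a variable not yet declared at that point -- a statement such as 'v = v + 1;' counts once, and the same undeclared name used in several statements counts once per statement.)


Scanning code line by line:
  Line 1: declare 'a' -> declared = ['a']
  Line 2: declare 'z' -> declared = ['a', 'z']
  Line 3: use 'z' -> OK (declared)
  Line 4: use 'a' -> OK (declared)
  Line 5: use 'z' -> OK (declared)
Total undeclared variable errors: 0

0


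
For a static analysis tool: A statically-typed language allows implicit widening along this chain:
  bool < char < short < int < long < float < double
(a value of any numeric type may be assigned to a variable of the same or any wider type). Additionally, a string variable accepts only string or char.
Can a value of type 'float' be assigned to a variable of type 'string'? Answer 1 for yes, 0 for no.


Target variable type: string
Source value type: float
Rule: string accepts only {string, char}
  source 'float' in {string, char}? No
Result: 0

0


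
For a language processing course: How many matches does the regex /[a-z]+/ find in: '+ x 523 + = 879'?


Pattern: /[a-z]+/ (identifiers)
Input: '+ x 523 + = 879'
Scanning for matches:
  Match 1: 'x'
Total matches: 1

1


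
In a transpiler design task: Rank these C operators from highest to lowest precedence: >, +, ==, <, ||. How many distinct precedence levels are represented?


Looking up precedence for each operator:
  > -> precedence 4
  + -> precedence 5
  == -> precedence 3
  < -> precedence 4
  || -> precedence 1
Sorted highest to lowest: +, >, <, ==, ||
Distinct precedence values: [5, 4, 3, 1]
Number of distinct levels: 4

4


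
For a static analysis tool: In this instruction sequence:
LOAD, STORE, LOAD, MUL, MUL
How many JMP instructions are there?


Scanning instruction sequence for JMP:
  Position 1: LOAD
  Position 2: STORE
  Position 3: LOAD
  Position 4: MUL
  Position 5: MUL
Matches at positions: []
Total JMP count: 0

0


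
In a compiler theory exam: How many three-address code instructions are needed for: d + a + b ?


Expression: d + a + b
Generating three-address code (respecting * over +/- precedence):
  Instruction 1: t1 = d + a
  Instruction 2: t2 = t1 + b
Total instructions: 2

2


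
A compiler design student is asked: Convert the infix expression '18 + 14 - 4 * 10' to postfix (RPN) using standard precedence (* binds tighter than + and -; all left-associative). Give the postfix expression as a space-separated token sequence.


Applying the shunting-yard algorithm:
  Operand 18 -> output
  Push '+' onto operator stack -> op-stack: [+]
  Operand 14 -> output
  See '-' (prec 1); top '+' (prec 1) >= it -> pop '+' to output
  Push '-' onto operator stack -> op-stack: [-]
  Operand 4 -> output
  Push '*' onto operator stack -> op-stack: [-, *]
  Operand 10 -> output
  End of input: pop '*' to output
  End of input: pop '-' to output
Postfix result: 18 14 + 4 10 * -

18 14 + 4 10 * -


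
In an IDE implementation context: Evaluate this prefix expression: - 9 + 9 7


Parsing prefix expression: - 9 + 9 7
Step 1: Innermost operation '+ 9 7'
  9 + 7 = 16
Step 2: Outer operation '- 9 [16]'
  9 - 16 = -7

-7


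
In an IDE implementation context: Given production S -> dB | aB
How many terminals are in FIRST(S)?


Production: S -> dB | aB
Examining each alternative for leading terminals:
  S -> dB : first terminal = 'd'
  S -> aB : first terminal = 'a'
FIRST(S) = {a, d}
Count: 2

2


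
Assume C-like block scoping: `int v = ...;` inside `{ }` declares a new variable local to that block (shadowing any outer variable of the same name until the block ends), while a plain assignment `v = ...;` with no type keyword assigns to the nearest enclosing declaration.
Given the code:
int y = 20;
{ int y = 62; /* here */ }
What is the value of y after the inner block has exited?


Analyzing scoping rules:
Outer scope: declares y = 20
Inner block: 'int y = 62;' declares a NEW y that shadows the outer one
When the block exits the inner y goes out of scope; the outer y was never modified -> 20
Result: 20

20


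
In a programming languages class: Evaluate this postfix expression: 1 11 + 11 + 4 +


Processing tokens left to right:
Push 1, Push 11
Pop 1 and 11, compute 1 + 11 = 12, push 12
Push 11
Pop 12 and 11, compute 12 + 11 = 23, push 23
Push 4
Pop 23 and 4, compute 23 + 4 = 27, push 27
Stack result: 27

27


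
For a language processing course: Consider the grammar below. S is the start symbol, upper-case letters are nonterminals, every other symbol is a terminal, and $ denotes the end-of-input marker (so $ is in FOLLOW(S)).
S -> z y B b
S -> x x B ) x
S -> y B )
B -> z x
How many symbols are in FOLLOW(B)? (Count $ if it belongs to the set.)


S is the start symbol and does not occur in any rule body, so FOLLOW(S) = {$}.
Examining every occurrence of B in a rule body:
  S -> z y B b : B is followed by terminal 'b' -> add 'b'
  S -> x x B ) x : B is followed by terminal ')' -> add ')'
  S -> y B ) : B is followed by terminal ')' -> add ')' (already in the set)
  B -> z x : B does not occur in the body -> contributes nothing
FOLLOW(B) = {), b}
Count: 2

2


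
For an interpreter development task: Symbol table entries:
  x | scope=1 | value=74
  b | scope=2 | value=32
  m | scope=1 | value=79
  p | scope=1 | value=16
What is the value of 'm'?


Searching symbol table for 'm':
  x | scope=1 | value=74
  b | scope=2 | value=32
  m | scope=1 | value=79 <- MATCH
  p | scope=1 | value=16
Found 'm' at scope 1 with value 79

79


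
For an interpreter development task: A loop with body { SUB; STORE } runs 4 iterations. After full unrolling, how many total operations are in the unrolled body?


Loop body operations: SUB, STORE (2 ops per iteration)
Unrolling 4 iterations:
  Iteration 1: SUB, STORE (2 ops)
  Iteration 2: SUB, STORE (2 ops)
  Iteration 3: SUB, STORE (2 ops)
  Iteration 4: SUB, STORE (2 ops)
Total: 4 iterations * 2 ops/iter = 8 operations

8


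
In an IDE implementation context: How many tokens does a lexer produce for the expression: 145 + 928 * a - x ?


Scanning '145 + 928 * a - x'
Token 1: '145' -> integer_literal
Token 2: '+' -> operator
Token 3: '928' -> integer_literal
Token 4: '*' -> operator
Token 5: 'a' -> identifier
Token 6: '-' -> operator
Token 7: 'x' -> identifier
Total tokens: 7

7


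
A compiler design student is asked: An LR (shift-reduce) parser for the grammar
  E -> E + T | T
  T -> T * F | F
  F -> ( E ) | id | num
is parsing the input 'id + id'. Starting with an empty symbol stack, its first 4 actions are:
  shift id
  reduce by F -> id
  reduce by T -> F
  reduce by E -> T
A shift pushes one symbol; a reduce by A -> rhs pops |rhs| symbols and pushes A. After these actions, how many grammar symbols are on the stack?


Tracking the symbol stack through each action:
  Action 1: shift 'id' : push -> stack = [id] (size 1)
  Action 2: reduce by F -> id : pop 1, push F -> stack = [F] (size 1)
  Action 3: reduce by T -> F : pop 1, push T -> stack = [T] (size 1)
  Action 4: reduce by E -> T : pop 1, push E -> stack = [E] (size 1)
Final stack size: 1

1


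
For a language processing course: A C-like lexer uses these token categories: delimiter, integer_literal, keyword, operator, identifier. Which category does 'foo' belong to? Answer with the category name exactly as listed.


Token: 'foo'
Checking categories:
  identifier: YES
  integer_literal: no
  operator: no
  keyword: no
  delimiter: no
Category: identifier

identifier


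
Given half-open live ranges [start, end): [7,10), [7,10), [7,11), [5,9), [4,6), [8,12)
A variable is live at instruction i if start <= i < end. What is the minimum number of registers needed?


Live ranges:
  Var0: [7, 10)
  Var1: [7, 10)
  Var2: [7, 11)
  Var3: [5, 9)
  Var4: [4, 6)
  Var5: [8, 12)
Sweep-line events (position, delta, active):
  pos=4 start -> active=1
  pos=5 start -> active=2
  pos=6 end -> active=1
  pos=7 start -> active=2
  pos=7 start -> active=3
  pos=7 start -> active=4
  pos=8 start -> active=5
  pos=9 end -> active=4
  pos=10 end -> active=3
  pos=10 end -> active=2
  pos=11 end -> active=1
  pos=12 end -> active=0
Maximum simultaneous active: 5
Minimum registers needed: 5

5


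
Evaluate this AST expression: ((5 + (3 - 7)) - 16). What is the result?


Expression: ((5 + (3 - 7)) - 16)
Evaluating step by step:
  3 - 7 = -4
  5 + -4 = 1
  1 - 16 = -15
Result: -15

-15


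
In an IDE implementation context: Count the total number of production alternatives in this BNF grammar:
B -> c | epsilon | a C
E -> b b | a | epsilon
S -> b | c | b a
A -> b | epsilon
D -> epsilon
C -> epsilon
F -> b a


Counting alternatives per rule:
  B: 3 alternative(s)
  E: 3 alternative(s)
  S: 3 alternative(s)
  A: 2 alternative(s)
  D: 1 alternative(s)
  C: 1 alternative(s)
  F: 1 alternative(s)
Sum: 3 + 3 + 3 + 2 + 1 + 1 + 1 = 14

14


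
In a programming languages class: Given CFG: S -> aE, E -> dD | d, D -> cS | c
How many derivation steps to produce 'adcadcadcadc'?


Grammar: S -> aE, E -> dD | d, D -> cS | c
Deriving 'adcadcadcadc':
Step 1: S -> aE => aE
Step 2: E -> dD => adD
Step 3: D -> cS => adcS
Step 4: S -> aE => adcaE
Step 5: E -> dD => adcadD
Step 6: D -> cS => adcadcS
Step 7: S -> aE => adcadcaE
Step 8: E -> dD => adcadcadD
Step 9: D -> cS => adcadcadcS
Step 10: S -> aE => adcadcadcaE
Step 11: E -> dD => adcadcadcadD
Step 12: D -> c => adcadcadcadc
Total derivation steps: 12

12


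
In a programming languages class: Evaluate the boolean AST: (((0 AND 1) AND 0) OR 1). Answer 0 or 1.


Step 1: Evaluate inner node
  0 AND 1 = 0
Step 2: Evaluate next node
  0 AND 0 = 0
Step 3: Evaluate root node
  0 OR 1 = 1

1


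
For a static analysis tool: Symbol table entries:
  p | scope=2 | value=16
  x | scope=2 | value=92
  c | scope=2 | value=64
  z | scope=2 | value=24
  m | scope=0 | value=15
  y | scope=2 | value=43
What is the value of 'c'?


Searching symbol table for 'c':
  p | scope=2 | value=16
  x | scope=2 | value=92
  c | scope=2 | value=64 <- MATCH
  z | scope=2 | value=24
  m | scope=0 | value=15
  y | scope=2 | value=43
Found 'c' at scope 2 with value 64

64


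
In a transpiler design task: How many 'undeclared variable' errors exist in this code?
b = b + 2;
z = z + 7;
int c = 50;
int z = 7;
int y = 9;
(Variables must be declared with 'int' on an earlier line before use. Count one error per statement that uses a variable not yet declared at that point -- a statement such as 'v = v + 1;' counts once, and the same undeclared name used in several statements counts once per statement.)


Scanning code line by line:
  Line 1: use 'b' -> ERROR (undeclared)
  Line 2: use 'z' -> ERROR (undeclared)
  Line 3: declare 'c' -> declared = ['c']
  Line 4: declare 'z' -> declared = ['c', 'z']
  Line 5: declare 'y' -> declared = ['c', 'y', 'z']
Total undeclared variable errors: 2

2


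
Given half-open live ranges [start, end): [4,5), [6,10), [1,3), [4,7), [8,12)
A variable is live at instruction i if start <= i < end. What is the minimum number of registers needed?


Live ranges:
  Var0: [4, 5)
  Var1: [6, 10)
  Var2: [1, 3)
  Var3: [4, 7)
  Var4: [8, 12)
Sweep-line events (position, delta, active):
  pos=1 start -> active=1
  pos=3 end -> active=0
  pos=4 start -> active=1
  pos=4 start -> active=2
  pos=5 end -> active=1
  pos=6 start -> active=2
  pos=7 end -> active=1
  pos=8 start -> active=2
  pos=10 end -> active=1
  pos=12 end -> active=0
Maximum simultaneous active: 2
Minimum registers needed: 2

2


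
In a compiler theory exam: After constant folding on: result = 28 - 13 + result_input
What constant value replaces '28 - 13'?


Identifying constant sub-expression:
  Original: result = 28 - 13 + result_input
  28 and 13 are both compile-time constants
  Evaluating: 28 - 13 = 15
  After folding: result = 15 + result_input

15


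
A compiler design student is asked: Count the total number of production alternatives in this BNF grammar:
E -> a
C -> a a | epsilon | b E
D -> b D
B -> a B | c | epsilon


Counting alternatives per rule:
  E: 1 alternative(s)
  C: 3 alternative(s)
  D: 1 alternative(s)
  B: 3 alternative(s)
Sum: 1 + 3 + 1 + 3 = 8

8


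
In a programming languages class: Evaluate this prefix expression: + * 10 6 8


Parsing prefix expression: + * 10 6 8
Step 1: Innermost operation '* 10 6'
  10 * 6 = 60
Step 2: Outer operation '+ [60] 8'
  60 + 8 = 68

68


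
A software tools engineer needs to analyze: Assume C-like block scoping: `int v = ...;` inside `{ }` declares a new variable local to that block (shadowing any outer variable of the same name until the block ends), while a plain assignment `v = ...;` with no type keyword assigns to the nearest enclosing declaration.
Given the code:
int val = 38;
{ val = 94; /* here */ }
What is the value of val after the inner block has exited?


Analyzing scoping rules:
Outer scope: declares val = 38
Inner block: 'val = 94;' has no type keyword, so it is an assignment to the outer val (no shadowing)
The assignment changed the outer variable itself, so the new value persists after the block -> 94
Result: 94

94


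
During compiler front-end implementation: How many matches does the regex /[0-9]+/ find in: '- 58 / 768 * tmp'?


Pattern: /[0-9]+/ (int literals)
Input: '- 58 / 768 * tmp'
Scanning for matches:
  Match 1: '58'
  Match 2: '768'
Total matches: 2

2


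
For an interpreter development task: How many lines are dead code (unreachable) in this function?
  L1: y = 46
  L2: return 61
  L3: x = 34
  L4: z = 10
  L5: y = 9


Analyzing control flow:
  L1: reachable (before return)
  L2: reachable (return statement)
  L3: DEAD (after return at L2)
  L4: DEAD (after return at L2)
  L5: DEAD (after return at L2)
Return at L2, total lines = 5
Dead lines: L3 through L5
Count: 3

3


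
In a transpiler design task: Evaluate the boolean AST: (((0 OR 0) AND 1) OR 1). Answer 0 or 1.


Step 1: Evaluate inner node
  0 OR 0 = 0
Step 2: Evaluate next node
  0 AND 1 = 0
Step 3: Evaluate root node
  0 OR 1 = 1

1


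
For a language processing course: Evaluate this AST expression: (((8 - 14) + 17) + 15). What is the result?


Expression: (((8 - 14) + 17) + 15)
Evaluating step by step:
  8 - 14 = -6
  -6 + 17 = 11
  11 + 15 = 26
Result: 26

26


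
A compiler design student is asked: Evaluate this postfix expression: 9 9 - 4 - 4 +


Processing tokens left to right:
Push 9, Push 9
Pop 9 and 9, compute 9 - 9 = 0, push 0
Push 4
Pop 0 and 4, compute 0 - 4 = -4, push -4
Push 4
Pop -4 and 4, compute -4 + 4 = 0, push 0
Stack result: 0

0


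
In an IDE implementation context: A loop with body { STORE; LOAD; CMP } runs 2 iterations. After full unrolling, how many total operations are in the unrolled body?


Loop body operations: STORE, LOAD, CMP (3 ops per iteration)
Unrolling 2 iterations:
  Iteration 1: STORE, LOAD, CMP (3 ops)
  Iteration 2: STORE, LOAD, CMP (3 ops)
Total: 2 iterations * 3 ops/iter = 6 operations

6


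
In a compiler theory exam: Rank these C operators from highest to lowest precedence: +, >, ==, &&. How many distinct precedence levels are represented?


Looking up precedence for each operator:
  + -> precedence 5
  > -> precedence 4
  == -> precedence 3
  && -> precedence 2
Sorted highest to lowest: +, >, ==, &&
Distinct precedence values: [5, 4, 3, 2]
Number of distinct levels: 4

4


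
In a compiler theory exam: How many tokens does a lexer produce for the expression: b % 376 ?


Scanning 'b % 376'
Token 1: 'b' -> identifier
Token 2: '%' -> operator
Token 3: '376' -> integer_literal
Total tokens: 3

3


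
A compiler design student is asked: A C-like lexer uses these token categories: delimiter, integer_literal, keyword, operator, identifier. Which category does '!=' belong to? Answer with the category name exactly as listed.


Token: '!='
Checking categories:
  identifier: no
  integer_literal: no
  operator: YES
  keyword: no
  delimiter: no
Category: operator

operator


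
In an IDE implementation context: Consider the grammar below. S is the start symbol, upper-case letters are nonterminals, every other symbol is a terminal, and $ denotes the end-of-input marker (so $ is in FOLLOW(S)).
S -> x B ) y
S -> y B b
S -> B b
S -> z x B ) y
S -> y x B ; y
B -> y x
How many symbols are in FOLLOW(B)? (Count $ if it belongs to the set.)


S is the start symbol and does not occur in any rule body, so FOLLOW(S) = {$}.
Examining every occurrence of B in a rule body:
  S -> x B ) y : B is followed by terminal ')' -> add ')'
  S -> y B b : B is followed by terminal 'b' -> add 'b'
  S -> B b : B is followed by terminal 'b' -> add 'b' (already in the set)
  S -> z x B ) y : B is followed by terminal ')' -> add ')' (already in the set)
  S -> y x B ; y : B is followed by terminal ';' -> add ';'
  B -> y x : B does not occur in the body -> contributes nothing
FOLLOW(B) = {), ;, b}
Count: 3

3


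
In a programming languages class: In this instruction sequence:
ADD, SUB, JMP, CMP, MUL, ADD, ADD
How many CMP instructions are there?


Scanning instruction sequence for CMP:
  Position 1: ADD
  Position 2: SUB
  Position 3: JMP
  Position 4: CMP <- MATCH
  Position 5: MUL
  Position 6: ADD
  Position 7: ADD
Matches at positions: [4]
Total CMP count: 1

1


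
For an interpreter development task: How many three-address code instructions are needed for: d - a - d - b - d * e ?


Expression: d - a - d - b - d * e
Generating three-address code (respecting * over +/- precedence):
  Instruction 1: t1 = d * e
  Instruction 2: t2 = d - a
  Instruction 3: t3 = t2 - d
  Instruction 4: t4 = t3 - b
  Instruction 5: t5 = t4 - t1
Total instructions: 5

5


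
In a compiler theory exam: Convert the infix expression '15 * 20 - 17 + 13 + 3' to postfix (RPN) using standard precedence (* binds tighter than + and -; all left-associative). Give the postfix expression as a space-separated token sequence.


Applying the shunting-yard algorithm:
  Operand 15 -> output
  Push '*' onto operator stack -> op-stack: [*]
  Operand 20 -> output
  See '-' (prec 1); top '*' (prec 2) >= it -> pop '*' to output
  Push '-' onto operator stack -> op-stack: [-]
  Operand 17 -> output
  See '+' (prec 1); top '-' (prec 1) >= it -> pop '-' to output
  Push '+' onto operator stack -> op-stack: [+]
  Operand 13 -> output
  See '+' (prec 1); top '+' (prec 1) >= it -> pop '+' to output
  Push '+' onto operator stack -> op-stack: [+]
  Operand 3 -> output
  End of input: pop '+' to output
Postfix result: 15 20 * 17 - 13 + 3 +

15 20 * 17 - 13 + 3 +


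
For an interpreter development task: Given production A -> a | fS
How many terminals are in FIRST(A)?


Production: A -> a | fS
Examining each alternative for leading terminals:
  A -> a : first terminal = 'a'
  A -> fS : first terminal = 'f'
FIRST(A) = {a, f}
Count: 2

2


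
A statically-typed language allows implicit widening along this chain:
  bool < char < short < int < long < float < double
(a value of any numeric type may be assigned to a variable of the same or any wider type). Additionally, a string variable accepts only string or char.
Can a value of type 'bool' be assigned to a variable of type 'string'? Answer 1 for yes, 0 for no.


Target variable type: string
Source value type: bool
Rule: string accepts only {string, char}
  source 'bool' in {string, char}? No
Result: 0

0


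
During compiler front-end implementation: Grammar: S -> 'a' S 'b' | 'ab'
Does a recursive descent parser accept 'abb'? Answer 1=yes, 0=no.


Grammar accepts strings of the form a^n b^n (n >= 1)
Word: 'abb'
Counting: 1 a's and 2 b's
Check: 1 == 2? No
Mismatch: a-count != b-count
Rejected

0


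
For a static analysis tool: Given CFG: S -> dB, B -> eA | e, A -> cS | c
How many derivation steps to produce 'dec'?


Grammar: S -> dB, B -> eA | e, A -> cS | c
Deriving 'dec':
Step 1: S -> dB => dB
Step 2: B -> eA => deA
Step 3: A -> c => dec
Total derivation steps: 3

3


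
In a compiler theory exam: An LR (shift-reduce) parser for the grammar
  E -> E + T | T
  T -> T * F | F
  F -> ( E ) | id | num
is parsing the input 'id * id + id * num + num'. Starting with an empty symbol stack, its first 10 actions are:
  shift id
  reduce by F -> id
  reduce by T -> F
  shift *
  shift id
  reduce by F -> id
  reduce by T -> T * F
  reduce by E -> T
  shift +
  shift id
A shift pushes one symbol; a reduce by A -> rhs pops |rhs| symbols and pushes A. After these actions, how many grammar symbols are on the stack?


Tracking the symbol stack through each action:
  Action 1: shift 'id' : push -> stack = [id] (size 1)
  Action 2: reduce by F -> id : pop 1, push F -> stack = [F] (size 1)
  Action 3: reduce by T -> F : pop 1, push T -> stack = [T] (size 1)
  Action 4: shift '*' : push -> stack = [T, *] (size 2)
  Action 5: shift 'id' : push -> stack = [T, *, id] (size 3)
  Action 6: reduce by F -> id : pop 1, push F -> stack = [T, *, F] (size 3)
  Action 7: reduce by T -> T * F : pop 3, push T -> stack = [T] (size 1)
  Action 8: reduce by E -> T : pop 1, push E -> stack = [E] (size 1)
  Action 9: shift '+' : push -> stack = [E, +] (size 2)
  Action 10: shift 'id' : push -> stack = [E, +, id] (size 3)
Final stack size: 3

3
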